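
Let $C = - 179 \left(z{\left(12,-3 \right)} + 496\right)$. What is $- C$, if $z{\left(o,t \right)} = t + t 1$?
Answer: $87710$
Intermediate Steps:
$z{\left(o,t \right)} = 2 t$ ($z{\left(o,t \right)} = t + t = 2 t$)
$C = -87710$ ($C = - 179 \left(2 \left(-3\right) + 496\right) = - 179 \left(-6 + 496\right) = \left(-179\right) 490 = -87710$)
$- C = \left(-1\right) \left(-87710\right) = 87710$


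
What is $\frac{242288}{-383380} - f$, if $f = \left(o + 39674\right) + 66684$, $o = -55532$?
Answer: $- \frac{4871478542}{95845} \approx -50827.0$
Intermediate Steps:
$f = 50826$ ($f = \left(-55532 + 39674\right) + 66684 = -15858 + 66684 = 50826$)
$\frac{242288}{-383380} - f = \frac{242288}{-383380} - 50826 = 242288 \left(- \frac{1}{383380}\right) - 50826 = - \frac{60572}{95845} - 50826 = - \frac{4871478542}{95845}$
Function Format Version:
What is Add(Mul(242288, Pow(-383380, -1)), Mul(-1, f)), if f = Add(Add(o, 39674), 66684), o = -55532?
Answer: Rational(-4871478542, 95845) ≈ -50827.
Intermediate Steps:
f = 50826 (f = Add(Add(-55532, 39674), 66684) = Add(-15858, 66684) = 50826)
Add(Mul(242288, Pow(-383380, -1)), Mul(-1, f)) = Add(Mul(242288, Pow(-383380, -1)), Mul(-1, 50826)) = Add(Mul(242288, Rational(-1, 383380)), -50826) = Add(Rational(-60572, 95845), -50826) = Rational(-4871478542, 95845)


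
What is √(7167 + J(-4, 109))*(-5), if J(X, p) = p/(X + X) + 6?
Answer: -25*√4582/4 ≈ -423.07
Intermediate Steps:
J(X, p) = 6 + p/(2*X) (J(X, p) = p/((2*X)) + 6 = (1/(2*X))*p + 6 = p/(2*X) + 6 = 6 + p/(2*X))
√(7167 + J(-4, 109))*(-5) = √(7167 + (6 + (½)*109/(-4)))*(-5) = √(7167 + (6 + (½)*109*(-¼)))*(-5) = √(7167 + (6 - 109/8))*(-5) = √(7167 - 61/8)*(-5) = √(57275/8)*(-5) = (5*√4582/4)*(-5) = -25*√4582/4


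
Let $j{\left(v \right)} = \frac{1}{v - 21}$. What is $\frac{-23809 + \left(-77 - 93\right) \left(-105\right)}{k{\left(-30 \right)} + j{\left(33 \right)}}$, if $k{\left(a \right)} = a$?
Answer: $\frac{71508}{359} \approx 199.19$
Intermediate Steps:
$j{\left(v \right)} = \frac{1}{-21 + v}$
$\frac{-23809 + \left(-77 - 93\right) \left(-105\right)}{k{\left(-30 \right)} + j{\left(33 \right)}} = \frac{-23809 + \left(-77 - 93\right) \left(-105\right)}{-30 + \frac{1}{-21 + 33}} = \frac{-23809 - -17850}{-30 + \frac{1}{12}} = \frac{-23809 + 17850}{-30 + \frac{1}{12}} = - \frac{5959}{- \frac{359}{12}} = \left(-5959\right) \left(- \frac{12}{359}\right) = \frac{71508}{359}$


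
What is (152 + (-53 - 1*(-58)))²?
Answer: 24649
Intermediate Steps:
(152 + (-53 - 1*(-58)))² = (152 + (-53 + 58))² = (152 + 5)² = 157² = 24649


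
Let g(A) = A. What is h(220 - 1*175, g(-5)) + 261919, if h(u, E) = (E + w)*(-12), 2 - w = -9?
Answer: 261847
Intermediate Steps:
w = 11 (w = 2 - 1*(-9) = 2 + 9 = 11)
h(u, E) = -132 - 12*E (h(u, E) = (E + 11)*(-12) = (11 + E)*(-12) = -132 - 12*E)
h(220 - 1*175, g(-5)) + 261919 = (-132 - 12*(-5)) + 261919 = (-132 + 60) + 261919 = -72 + 261919 = 261847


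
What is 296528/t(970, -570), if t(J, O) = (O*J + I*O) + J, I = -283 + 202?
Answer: -18533/31610 ≈ -0.58630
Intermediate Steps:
I = -81
t(J, O) = J - 81*O + J*O (t(J, O) = (O*J - 81*O) + J = (J*O - 81*O) + J = (-81*O + J*O) + J = J - 81*O + J*O)
296528/t(970, -570) = 296528/(970 - 81*(-570) + 970*(-570)) = 296528/(970 + 46170 - 552900) = 296528/(-505760) = 296528*(-1/505760) = -18533/31610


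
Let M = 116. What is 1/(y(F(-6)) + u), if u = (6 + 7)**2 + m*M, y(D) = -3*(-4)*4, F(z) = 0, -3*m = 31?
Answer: -3/2945 ≈ -0.0010187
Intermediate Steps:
m = -31/3 (m = -1/3*31 = -31/3 ≈ -10.333)
y(D) = 48 (y(D) = 12*4 = 48)
u = -3089/3 (u = (6 + 7)**2 - 31/3*116 = 13**2 - 3596/3 = 169 - 3596/3 = -3089/3 ≈ -1029.7)
1/(y(F(-6)) + u) = 1/(48 - 3089/3) = 1/(-2945/3) = -3/2945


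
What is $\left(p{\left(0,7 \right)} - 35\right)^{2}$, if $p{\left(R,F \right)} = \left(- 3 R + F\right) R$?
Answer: $1225$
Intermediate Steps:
$p{\left(R,F \right)} = R \left(F - 3 R\right)$ ($p{\left(R,F \right)} = \left(F - 3 R\right) R = R \left(F - 3 R\right)$)
$\left(p{\left(0,7 \right)} - 35\right)^{2} = \left(0 \left(7 - 0\right) - 35\right)^{2} = \left(0 \left(7 + 0\right) - 35\right)^{2} = \left(0 \cdot 7 - 35\right)^{2} = \left(0 - 35\right)^{2} = \left(-35\right)^{2} = 1225$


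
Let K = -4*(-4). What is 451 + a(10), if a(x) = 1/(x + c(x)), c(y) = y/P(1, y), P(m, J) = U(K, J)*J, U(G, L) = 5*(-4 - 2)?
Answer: 134879/299 ≈ 451.10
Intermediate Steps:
K = 16
U(G, L) = -30 (U(G, L) = 5*(-6) = -30)
P(m, J) = -30*J
c(y) = -1/30 (c(y) = y/((-30*y)) = y*(-1/(30*y)) = -1/30)
a(x) = 1/(-1/30 + x) (a(x) = 1/(x - 1/30) = 1/(-1/30 + x))
451 + a(10) = 451 + 30/(-1 + 30*10) = 451 + 30/(-1 + 300) = 451 + 30/299 = 134879/299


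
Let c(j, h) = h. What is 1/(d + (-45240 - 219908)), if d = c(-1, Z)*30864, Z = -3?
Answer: -1/357740 ≈ -2.7953e-6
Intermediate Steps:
d = -92592 (d = -3*30864 = -92592)
1/(d + (-45240 - 219908)) = 1/(-92592 + (-45240 - 219908)) = 1/(-92592 - 265148) = 1/(-357740) = -1/357740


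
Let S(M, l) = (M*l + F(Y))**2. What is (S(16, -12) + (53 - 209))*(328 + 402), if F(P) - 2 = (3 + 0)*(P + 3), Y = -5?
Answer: 27929800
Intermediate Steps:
F(P) = 11 + 3*P (F(P) = 2 + (3 + 0)*(P + 3) = 2 + 3*(3 + P) = 2 + (9 + 3*P) = 11 + 3*P)
S(M, l) = (-4 + M*l)**2 (S(M, l) = (M*l + (11 + 3*(-5)))**2 = (M*l + (11 - 15))**2 = (M*l - 4)**2 = (-4 + M*l)**2)
(S(16, -12) + (53 - 209))*(328 + 402) = ((-4 + 16*(-12))**2 + (53 - 209))*(328 + 402) = ((-4 - 192)**2 - 156)*730 = ((-196)**2 - 156)*730 = (38416 - 156)*730 = 38260*730 = 27929800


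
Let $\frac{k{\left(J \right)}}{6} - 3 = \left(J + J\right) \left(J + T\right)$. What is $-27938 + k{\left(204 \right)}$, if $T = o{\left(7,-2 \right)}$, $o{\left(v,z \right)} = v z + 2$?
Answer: $442096$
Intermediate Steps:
$o{\left(v,z \right)} = 2 + v z$
$T = -12$ ($T = 2 + 7 \left(-2\right) = 2 - 14 = -12$)
$k{\left(J \right)} = 18 + 12 J \left(-12 + J\right)$ ($k{\left(J \right)} = 18 + 6 \left(J + J\right) \left(J - 12\right) = 18 + 6 \cdot 2 J \left(-12 + J\right) = 18 + 12 J \left(-12 + J\right)$)
$-27938 + k{\left(204 \right)} = -27938 + \left(18 - 29376 + 12 \cdot 204^{2}\right) = -27938 + \left(18 - 29376 + 12 \cdot 41616\right) = -27938 + \left(18 - 29376 + 499392\right) = -27938 + 470034 = 442096$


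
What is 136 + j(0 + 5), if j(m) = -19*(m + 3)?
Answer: -16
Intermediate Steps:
j(m) = -57 - 19*m (j(m) = -19*(3 + m) = -57 - 19*m)
136 + j(0 + 5) = 136 + (-57 - 19*(0 + 5)) = 136 + (-57 - 19*5) = 136 + (-57 - 95) = 136 - 152 = -16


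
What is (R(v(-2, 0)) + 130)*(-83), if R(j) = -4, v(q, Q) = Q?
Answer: -10458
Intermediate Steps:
(R(v(-2, 0)) + 130)*(-83) = (-4 + 130)*(-83) = 126*(-83) = -10458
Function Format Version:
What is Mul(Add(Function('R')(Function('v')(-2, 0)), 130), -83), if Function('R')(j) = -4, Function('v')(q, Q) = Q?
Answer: -10458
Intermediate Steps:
Mul(Add(Function('R')(Function('v')(-2, 0)), 130), -83) = Mul(Add(-4, 130), -83) = Mul(126, -83) = -10458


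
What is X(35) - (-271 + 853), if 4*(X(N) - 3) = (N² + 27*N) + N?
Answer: -111/4 ≈ -27.750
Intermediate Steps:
X(N) = 3 + 7*N + N²/4 (X(N) = 3 + ((N² + 27*N) + N)/4 = 3 + (N² + 28*N)/4 = 3 + (7*N + N²/4) = 3 + 7*N + N²/4)
X(35) - (-271 + 853) = (3 + 7*35 + (¼)*35²) - (-271 + 853) = (3 + 245 + (¼)*1225) - 1*582 = (3 + 245 + 1225/4) - 582 = 2217/4 - 582 = -111/4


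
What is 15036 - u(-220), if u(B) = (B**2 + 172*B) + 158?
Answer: 4318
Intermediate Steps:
u(B) = 158 + B**2 + 172*B
15036 - u(-220) = 15036 - (158 + (-220)**2 + 172*(-220)) = 15036 - (158 + 48400 - 37840) = 15036 - 1*10718 = 15036 - 10718 = 4318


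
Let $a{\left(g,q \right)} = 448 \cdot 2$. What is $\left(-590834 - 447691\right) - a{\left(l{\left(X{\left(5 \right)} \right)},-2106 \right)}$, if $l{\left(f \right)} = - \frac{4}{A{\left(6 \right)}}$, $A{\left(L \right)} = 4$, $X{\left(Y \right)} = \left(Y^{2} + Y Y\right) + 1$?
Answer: $-1039421$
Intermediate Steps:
$X{\left(Y \right)} = 1 + 2 Y^{2}$ ($X{\left(Y \right)} = \left(Y^{2} + Y^{2}\right) + 1 = 2 Y^{2} + 1 = 1 + 2 Y^{2}$)
$l{\left(f \right)} = -1$ ($l{\left(f \right)} = - \frac{4}{4} = \left(-4\right) \frac{1}{4} = -1$)
$a{\left(g,q \right)} = 896$
$\left(-590834 - 447691\right) - a{\left(l{\left(X{\left(5 \right)} \right)},-2106 \right)} = \left(-590834 - 447691\right) - 896 = -1038525 - 896 = -1039421$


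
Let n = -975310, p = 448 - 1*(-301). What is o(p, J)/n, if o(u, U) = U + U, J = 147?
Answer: -21/69665 ≈ -0.00030144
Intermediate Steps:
p = 749 (p = 448 + 301 = 749)
o(u, U) = 2*U
o(p, J)/n = (2*147)/(-975310) = 294*(-1/975310) = -21/69665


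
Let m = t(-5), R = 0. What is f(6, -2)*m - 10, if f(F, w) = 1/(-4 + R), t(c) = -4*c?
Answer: -15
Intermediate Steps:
m = 20 (m = -4*(-5) = 20)
f(F, w) = -1/4 (f(F, w) = 1/(-4 + 0) = 1/(-4) = -1/4)
f(6, -2)*m - 10 = -1/4*20 - 10 = -5 - 10 = -15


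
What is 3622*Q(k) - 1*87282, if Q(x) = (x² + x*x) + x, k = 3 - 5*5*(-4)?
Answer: 77137380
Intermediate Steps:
k = 103 (k = 3 - 25*(-4) = 3 - 1*(-100) = 3 + 100 = 103)
Q(x) = x + 2*x² (Q(x) = (x² + x²) + x = 2*x² + x = x + 2*x²)
3622*Q(k) - 1*87282 = 3622*(103*(1 + 2*103)) - 1*87282 = 3622*(103*(1 + 206)) - 87282 = 3622*(103*207) - 87282 = 3622*21321 - 87282 = 77224662 - 87282 = 77137380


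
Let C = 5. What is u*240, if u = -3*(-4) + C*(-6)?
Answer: -4320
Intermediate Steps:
u = -18 (u = -3*(-4) + 5*(-6) = 12 - 30 = -18)
u*240 = -18*240 = -4320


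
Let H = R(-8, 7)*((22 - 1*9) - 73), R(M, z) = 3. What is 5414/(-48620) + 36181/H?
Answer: -88004737/437580 ≈ -201.12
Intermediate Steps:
H = -180 (H = 3*((22 - 1*9) - 73) = 3*((22 - 9) - 73) = 3*(13 - 73) = 3*(-60) = -180)
5414/(-48620) + 36181/H = 5414/(-48620) + 36181/(-180) = 5414*(-1/48620) + 36181*(-1/180) = -2707/24310 - 36181/180 = -88004737/437580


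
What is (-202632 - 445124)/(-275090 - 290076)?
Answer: 323878/282583 ≈ 1.1461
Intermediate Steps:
(-202632 - 445124)/(-275090 - 290076) = -647756/(-565166) = -647756*(-1/565166) = 323878/282583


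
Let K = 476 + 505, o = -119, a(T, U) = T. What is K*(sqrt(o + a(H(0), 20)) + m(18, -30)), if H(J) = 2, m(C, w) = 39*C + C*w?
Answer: 158922 + 2943*I*sqrt(13) ≈ 1.5892e+5 + 10611.0*I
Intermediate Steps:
K = 981
K*(sqrt(o + a(H(0), 20)) + m(18, -30)) = 981*(sqrt(-119 + 2) + 18*(39 - 30)) = 981*(sqrt(-117) + 18*9) = 981*(3*I*sqrt(13) + 162) = 981*(162 + 3*I*sqrt(13)) = 158922 + 2943*I*sqrt(13)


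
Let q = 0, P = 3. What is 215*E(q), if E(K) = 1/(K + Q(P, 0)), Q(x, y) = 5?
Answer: 43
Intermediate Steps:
E(K) = 1/(5 + K) (E(K) = 1/(K + 5) = 1/(5 + K))
215*E(q) = 215/(5 + 0) = 215/5 = 215*(⅕) = 43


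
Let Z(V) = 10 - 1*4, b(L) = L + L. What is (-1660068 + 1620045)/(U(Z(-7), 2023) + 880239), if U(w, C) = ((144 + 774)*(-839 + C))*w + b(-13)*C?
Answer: -40023/7349113 ≈ -0.0054460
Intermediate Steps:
b(L) = 2*L
Z(V) = 6 (Z(V) = 10 - 4 = 6)
U(w, C) = -26*C + w*(-770202 + 918*C) (U(w, C) = ((144 + 774)*(-839 + C))*w + (2*(-13))*C = (918*(-839 + C))*w - 26*C = (-770202 + 918*C)*w - 26*C = w*(-770202 + 918*C) - 26*C = -26*C + w*(-770202 + 918*C))
(-1660068 + 1620045)/(U(Z(-7), 2023) + 880239) = (-1660068 + 1620045)/((-770202*6 - 26*2023 + 918*2023*6) + 880239) = -40023/((-4621212 - 52598 + 11142684) + 880239) = -40023/(6468874 + 880239) = -40023/7349113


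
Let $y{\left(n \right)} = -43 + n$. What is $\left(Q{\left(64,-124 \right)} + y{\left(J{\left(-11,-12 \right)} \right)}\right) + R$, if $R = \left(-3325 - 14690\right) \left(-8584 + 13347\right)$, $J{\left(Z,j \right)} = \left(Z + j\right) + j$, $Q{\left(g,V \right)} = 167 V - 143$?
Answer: $-85826374$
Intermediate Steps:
$Q{\left(g,V \right)} = -143 + 167 V$
$J{\left(Z,j \right)} = Z + 2 j$
$R = -85805445$ ($R = \left(-18015\right) 4763 = -85805445$)
$\left(Q{\left(64,-124 \right)} + y{\left(J{\left(-11,-12 \right)} \right)}\right) + R = \left(\left(-143 + 167 \left(-124\right)\right) + \left(-43 + \left(-11 + 2 \left(-12\right)\right)\right)\right) - 85805445 = \left(\left(-143 - 20708\right) - 78\right) - 85805445 = \left(-20851 - 78\right) - 85805445 = -20929 - 85805445 = -85826374$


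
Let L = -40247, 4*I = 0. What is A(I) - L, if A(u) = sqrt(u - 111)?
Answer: 40247 + I*sqrt(111) ≈ 40247.0 + 10.536*I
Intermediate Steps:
I = 0 (I = (1/4)*0 = 0)
A(u) = sqrt(-111 + u)
A(I) - L = sqrt(-111 + 0) - 1*(-40247) = sqrt(-111) + 40247 = I*sqrt(111) + 40247 = 40247 + I*sqrt(111)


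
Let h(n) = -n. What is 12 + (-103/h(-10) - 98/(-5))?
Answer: 213/10 ≈ 21.300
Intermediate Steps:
12 + (-103/h(-10) - 98/(-5)) = 12 + (-103/((-1*(-10))) - 98/(-5)) = 12 + (-103/10 - 98*(-⅕)) = 12 + (-103*⅒ + 98/5) = 12 + (-103/10 + 98/5) = 12 + 93/10 = 213/10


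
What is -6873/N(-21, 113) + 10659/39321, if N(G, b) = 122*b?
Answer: -2417809/10629006 ≈ -0.22747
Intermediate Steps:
-6873/N(-21, 113) + 10659/39321 = -6873/(122*113) + 10659/39321 = -6873/13786 + 10659*(1/39321) = -6873*1/13786 + 209/771 = -6873/13786 + 209/771 = -2417809/10629006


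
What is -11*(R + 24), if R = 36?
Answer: -660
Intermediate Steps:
-11*(R + 24) = -11*(36 + 24) = -11*60 = -660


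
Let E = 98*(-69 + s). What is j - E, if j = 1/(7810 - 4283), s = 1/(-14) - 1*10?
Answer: 27330724/3527 ≈ 7749.0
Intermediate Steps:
s = -141/14 (s = -1/14 - 10 = -141/14 ≈ -10.071)
E = -7749 (E = 98*(-69 - 141/14) = 98*(-1107/14) = -7749)
j = 1/3527 ≈ 0.00028353
j - E = 1/3527 - 1*(-7749) = 1/3527 + 7749 = 27330724/3527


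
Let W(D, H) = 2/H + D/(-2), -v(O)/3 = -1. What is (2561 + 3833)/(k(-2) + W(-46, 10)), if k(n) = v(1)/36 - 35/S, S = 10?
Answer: 383640/1187 ≈ 323.20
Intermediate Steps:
v(O) = 3 (v(O) = -3*(-1) = 3)
W(D, H) = 2/H - D/2 (W(D, H) = 2/H + D*(-½) = 2/H - D/2)
k(n) = -41/12 (k(n) = 3/36 - 35/10 = 3*(1/36) - 35*⅒ = 1/12 - 7/2 = -41/12)
(2561 + 3833)/(k(-2) + W(-46, 10)) = (2561 + 3833)/(-41/12 + (2/10 - ½*(-46))) = 6394/(-41/12 + (2*(⅒) + 23)) = 6394/(-41/12 + (⅕ + 23)) = 6394/(-41/12 + 116/5) = 6394/(1187/60) = 6394*(60/1187) = 383640/1187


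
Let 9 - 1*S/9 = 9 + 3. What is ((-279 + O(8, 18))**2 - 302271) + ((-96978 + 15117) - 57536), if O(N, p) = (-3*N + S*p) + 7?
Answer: 169856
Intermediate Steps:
S = -27 (S = 81 - 9*(9 + 3) = 81 - 9*12 = 81 - 108 = -27)
O(N, p) = 7 - 27*p - 3*N (O(N, p) = (-3*N - 27*p) + 7 = (-27*p - 3*N) + 7 = 7 - 27*p - 3*N)
((-279 + O(8, 18))**2 - 302271) + ((-96978 + 15117) - 57536) = ((-279 + (7 - 27*18 - 3*8))**2 - 302271) + ((-96978 + 15117) - 57536) = ((-279 + (7 - 486 - 24))**2 - 302271) + (-81861 - 57536) = ((-279 - 503)**2 - 302271) - 139397 = ((-782)**2 - 302271) - 139397 = (611524 - 302271) - 139397 = 309253 - 139397 = 169856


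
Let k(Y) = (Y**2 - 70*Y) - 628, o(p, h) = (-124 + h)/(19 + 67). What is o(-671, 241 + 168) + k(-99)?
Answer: 1385143/86 ≈ 16106.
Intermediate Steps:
o(p, h) = -62/43 + h/86 (o(p, h) = (-124 + h)/86 = (-124 + h)*(1/86) = -62/43 + h/86)
k(Y) = -628 + Y**2 - 70*Y
o(-671, 241 + 168) + k(-99) = (-62/43 + (241 + 168)/86) + (-628 + (-99)**2 - 70*(-99)) = (-62/43 + (1/86)*409) + (-628 + 9801 + 6930) = (-62/43 + 409/86) + 16103 = 285/86 + 16103 = 1385143/86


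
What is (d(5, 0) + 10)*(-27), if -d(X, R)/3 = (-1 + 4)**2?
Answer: 459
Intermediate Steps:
d(X, R) = -27 (d(X, R) = -3*(-1 + 4)**2 = -3*3**2 = -3*9 = -27)
(d(5, 0) + 10)*(-27) = (-27 + 10)*(-27) = -17*(-27) = 459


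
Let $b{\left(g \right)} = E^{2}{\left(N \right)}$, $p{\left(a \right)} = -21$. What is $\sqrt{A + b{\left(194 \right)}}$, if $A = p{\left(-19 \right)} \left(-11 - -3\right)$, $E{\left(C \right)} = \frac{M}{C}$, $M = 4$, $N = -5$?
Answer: $\frac{2 \sqrt{1054}}{5} \approx 12.986$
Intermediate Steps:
$E{\left(C \right)} = \frac{4}{C}$
$A = 168$ ($A = - 21 \left(-11 - -3\right) = - 21 \left(-11 + 3\right) = \left(-21\right) \left(-8\right) = 168$)
$b{\left(g \right)} = \frac{16}{25}$ ($b{\left(g \right)} = \left(\frac{4}{-5}\right)^{2} = \left(4 \left(- \frac{1}{5}\right)\right)^{2} = \left(- \frac{4}{5}\right)^{2} = \frac{16}{25}$)
$\sqrt{A + b{\left(194 \right)}} = \sqrt{168 + \frac{16}{25}} = \sqrt{\frac{4216}{25}} = \frac{2 \sqrt{1054}}{5}$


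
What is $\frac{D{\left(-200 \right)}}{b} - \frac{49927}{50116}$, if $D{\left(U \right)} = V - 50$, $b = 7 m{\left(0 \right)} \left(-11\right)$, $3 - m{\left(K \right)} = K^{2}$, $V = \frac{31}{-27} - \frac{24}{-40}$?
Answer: $- \frac{110452901}{142078860} \approx -0.77741$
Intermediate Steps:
$V = - \frac{74}{135}$ ($V = 31 \left(- \frac{1}{27}\right) - - \frac{3}{5} = - \frac{31}{27} + \frac{3}{5} = - \frac{74}{135} \approx -0.54815$)
$m{\left(K \right)} = 3 - K^{2}$
$b = -231$ ($b = 7 \left(3 - 0^{2}\right) \left(-11\right) = 7 \left(3 - 0\right) \left(-11\right) = 7 \left(3 + 0\right) \left(-11\right) = 7 \cdot 3 \left(-11\right) = 21 \left(-11\right) = -231$)
$D{\left(U \right)} = - \frac{6824}{135}$ ($D{\left(U \right)} = - \frac{74}{135} - 50 = - \frac{6824}{135}$)
$\frac{D{\left(-200 \right)}}{b} - \frac{49927}{50116} = - \frac{6824}{135 \left(-231\right)} - \frac{49927}{50116} = \left(- \frac{6824}{135}\right) \left(- \frac{1}{231}\right) - \frac{49927}{50116} = \frac{6824}{31185} - \frac{49927}{50116} = - \frac{110452901}{142078860}$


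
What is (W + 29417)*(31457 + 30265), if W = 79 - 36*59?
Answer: 1689454584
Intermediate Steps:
W = -2045 (W = 79 - 2124 = -2045)
(W + 29417)*(31457 + 30265) = (-2045 + 29417)*(31457 + 30265) = 27372*61722 = 1689454584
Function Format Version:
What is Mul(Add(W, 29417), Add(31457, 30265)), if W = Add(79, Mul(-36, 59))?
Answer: 1689454584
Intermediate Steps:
W = -2045 (W = Add(79, -2124) = -2045)
Mul(Add(W, 29417), Add(31457, 30265)) = Mul(Add(-2045, 29417), Add(31457, 30265)) = Mul(27372, 61722) = 1689454584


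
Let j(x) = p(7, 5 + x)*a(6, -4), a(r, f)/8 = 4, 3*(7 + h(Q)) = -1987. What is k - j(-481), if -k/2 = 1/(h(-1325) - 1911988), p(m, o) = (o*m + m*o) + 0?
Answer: 611805526531/2868986 ≈ 2.1325e+5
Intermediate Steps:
h(Q) = -2008/3 (h(Q) = -7 + (1/3)*(-1987) = -7 - 1987/3 = -2008/3)
p(m, o) = 2*m*o (p(m, o) = (m*o + m*o) + 0 = 2*m*o + 0 = 2*m*o)
a(r, f) = 32 (a(r, f) = 8*4 = 32)
j(x) = 2240 + 448*x (j(x) = (2*7*(5 + x))*32 = (70 + 14*x)*32 = 2240 + 448*x)
k = 3/2868986 (k = -2/(-2008/3 - 1911988) = -2/(-5737972/3) = -2*(-3/5737972) = 3/2868986 ≈ 1.0457e-6)
k - j(-481) = 3/2868986 - (2240 + 448*(-481)) = 3/2868986 - (2240 - 215488) = 3/2868986 - 1*(-213248) = 3/2868986 + 213248 = 611805526531/2868986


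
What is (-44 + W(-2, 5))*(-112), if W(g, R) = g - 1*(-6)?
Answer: 4480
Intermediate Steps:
W(g, R) = 6 + g (W(g, R) = g + 6 = 6 + g)
(-44 + W(-2, 5))*(-112) = (-44 + (6 - 2))*(-112) = (-44 + 4)*(-112) = -40*(-112) = 4480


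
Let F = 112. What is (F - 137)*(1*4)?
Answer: -100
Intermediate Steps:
(F - 137)*(1*4) = (112 - 137)*(1*4) = -25*4 = -100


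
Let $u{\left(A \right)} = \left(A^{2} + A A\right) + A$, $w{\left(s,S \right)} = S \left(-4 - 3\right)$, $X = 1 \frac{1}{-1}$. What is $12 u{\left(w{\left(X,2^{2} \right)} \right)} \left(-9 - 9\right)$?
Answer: $-332640$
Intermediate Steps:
$X = -1$ ($X = 1 \left(-1\right) = -1$)
$w{\left(s,S \right)} = - 7 S$ ($w{\left(s,S \right)} = S \left(-7\right) = - 7 S$)
$u{\left(A \right)} = A + 2 A^{2}$ ($u{\left(A \right)} = \left(A^{2} + A^{2}\right) + A = 2 A^{2} + A = A + 2 A^{2}$)
$12 u{\left(w{\left(X,2^{2} \right)} \right)} \left(-9 - 9\right) = 12 - 7 \cdot 2^{2} \left(1 + 2 \left(- 7 \cdot 2^{2}\right)\right) \left(-9 - 9\right) = 12 \left(-7\right) 4 \left(1 + 2 \left(\left(-7\right) 4\right)\right) \left(-18\right) = 12 \left(- 28 \left(1 + 2 \left(-28\right)\right)\right) \left(-18\right) = 12 \left(- 28 \left(1 - 56\right)\right) \left(-18\right) = 12 \left(\left(-28\right) \left(-55\right)\right) \left(-18\right) = 12 \cdot 1540 \left(-18\right) = 18480 \left(-18\right) = -332640$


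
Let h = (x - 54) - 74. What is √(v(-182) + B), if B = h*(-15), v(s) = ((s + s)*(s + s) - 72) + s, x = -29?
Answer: √134597 ≈ 366.87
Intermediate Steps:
v(s) = -72 + s + 4*s² (v(s) = ((2*s)*(2*s) - 72) + s = (4*s² - 72) + s = (-72 + 4*s²) + s = -72 + s + 4*s²)
h = -157 (h = (-29 - 54) - 74 = -83 - 74 = -157)
B = 2355 (B = -157*(-15) = 2355)
√(v(-182) + B) = √((-72 - 182 + 4*(-182)²) + 2355) = √((-72 - 182 + 4*33124) + 2355) = √((-72 - 182 + 132496) + 2355) = √(132242 + 2355) = √134597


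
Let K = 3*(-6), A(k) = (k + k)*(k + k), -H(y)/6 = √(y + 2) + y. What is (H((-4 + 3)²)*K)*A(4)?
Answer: 6912 + 6912*√3 ≈ 18884.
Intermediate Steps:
H(y) = -6*y - 6*√(2 + y) (H(y) = -6*(√(y + 2) + y) = -6*(√(2 + y) + y) = -6*(y + √(2 + y)) = -6*y - 6*√(2 + y))
A(k) = 4*k² (A(k) = (2*k)*(2*k) = 4*k²)
K = -18
(H((-4 + 3)²)*K)*A(4) = ((-6*(-4 + 3)² - 6*√(2 + (-4 + 3)²))*(-18))*(4*4²) = ((-6*(-1)² - 6*√(2 + (-1)²))*(-18))*(4*16) = ((-6*1 - 6*√(2 + 1))*(-18))*64 = ((-6 - 6*√3)*(-18))*64 = (108 + 108*√3)*64 = 6912 + 6912*√3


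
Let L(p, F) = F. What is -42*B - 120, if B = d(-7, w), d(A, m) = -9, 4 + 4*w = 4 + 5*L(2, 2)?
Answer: 258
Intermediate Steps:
w = 5/2 (w = -1 + (4 + 5*2)/4 = -1 + (4 + 10)/4 = -1 + (1/4)*14 = -1 + 7/2 = 5/2 ≈ 2.5000)
B = -9
-42*B - 120 = -42*(-9) - 120 = 378 - 120 = 258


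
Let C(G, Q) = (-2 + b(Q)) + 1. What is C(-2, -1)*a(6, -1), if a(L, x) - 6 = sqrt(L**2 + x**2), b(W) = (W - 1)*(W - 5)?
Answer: 66 + 11*sqrt(37) ≈ 132.91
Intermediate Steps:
b(W) = (-1 + W)*(-5 + W)
a(L, x) = 6 + sqrt(L**2 + x**2)
C(G, Q) = 4 + Q**2 - 6*Q (C(G, Q) = (-2 + (5 + Q**2 - 6*Q)) + 1 = (3 + Q**2 - 6*Q) + 1 = 4 + Q**2 - 6*Q)
C(-2, -1)*a(6, -1) = (4 + (-1)**2 - 6*(-1))*(6 + sqrt(6**2 + (-1)**2)) = (4 + 1 + 6)*(6 + sqrt(36 + 1)) = 11*(6 + sqrt(37)) = 66 + 11*sqrt(37)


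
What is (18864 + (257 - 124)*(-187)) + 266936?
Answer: 260929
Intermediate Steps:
(18864 + (257 - 124)*(-187)) + 266936 = (18864 + 133*(-187)) + 266936 = (18864 - 24871) + 266936 = -6007 + 266936 = 260929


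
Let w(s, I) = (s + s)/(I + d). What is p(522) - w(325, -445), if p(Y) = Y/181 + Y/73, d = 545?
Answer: 93407/26426 ≈ 3.5347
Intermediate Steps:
w(s, I) = 2*s/(545 + I) (w(s, I) = (s + s)/(I + 545) = (2*s)/(545 + I) = 2*s/(545 + I))
p(Y) = 254*Y/13213 (p(Y) = Y*(1/181) + Y*(1/73) = Y/181 + Y/73 = 254*Y/13213)
p(522) - w(325, -445) = (254/13213)*522 - 2*325/(545 - 445) = 132588/13213 - 2*325/100 = 132588/13213 - 1*13/2 = 132588/13213 - 13/2 = 93407/26426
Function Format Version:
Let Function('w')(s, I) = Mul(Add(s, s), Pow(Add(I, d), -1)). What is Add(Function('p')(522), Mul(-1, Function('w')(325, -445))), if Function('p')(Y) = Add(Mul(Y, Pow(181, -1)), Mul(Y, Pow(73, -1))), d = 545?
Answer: Rational(93407, 26426) ≈ 3.5347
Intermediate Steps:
Function('w')(s, I) = Mul(2, s, Pow(Add(545, I), -1)) (Function('w')(s, I) = Mul(Add(s, s), Pow(Add(I, 545), -1)) = Mul(Mul(2, s), Pow(Add(545, I), -1)) = Mul(2, s, Pow(Add(545, I), -1)))
Function('p')(Y) = Mul(Rational(254, 13213), Y) (Function('p')(Y) = Add(Mul(Y, Rational(1, 181)), Mul(Y, Rational(1, 73))) = Add(Mul(Rational(1, 181), Y), Mul(Rational(1, 73), Y)) = Mul(Rational(254, 13213), Y))
Add(Function('p')(522), Mul(-1, Function('w')(325, -445))) = Add(Mul(Rational(254, 13213), 522), Mul(-1, Mul(2, 325, Pow(Add(545, -445), -1)))) = Add(Rational(132588, 13213), Mul(-1, Mul(2, 325, Pow(100, -1)))) = Add(Rational(132588, 13213), Mul(-1, Mul(2, 325, Rational(1, 100)))) = Add(Rational(132588, 13213), Mul(-1, Rational(13, 2))) = Add(Rational(132588, 13213), Rational(-13, 2)) = Rational(93407, 26426)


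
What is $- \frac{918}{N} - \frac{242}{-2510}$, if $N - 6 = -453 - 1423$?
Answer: $\frac{8108}{13805} \approx 0.58732$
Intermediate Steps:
$N = -1870$ ($N = 6 - 1876 = -1870$)
$- \frac{918}{N} - \frac{242}{-2510} = - \frac{918}{-1870} - \frac{242}{-2510} = \left(-918\right) \left(- \frac{1}{1870}\right) - - \frac{121}{1255} = \frac{27}{55} + \frac{121}{1255} = \frac{8108}{13805}$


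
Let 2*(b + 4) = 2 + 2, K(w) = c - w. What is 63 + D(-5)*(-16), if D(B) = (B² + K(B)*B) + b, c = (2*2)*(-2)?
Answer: -545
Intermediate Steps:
c = -8 (c = 4*(-2) = -8)
K(w) = -8 - w
b = -2 (b = -4 + (2 + 2)/2 = -4 + (½)*4 = -4 + 2 = -2)
D(B) = -2 + B² + B*(-8 - B) (D(B) = (B² + (-8 - B)*B) - 2 = (B² + B*(-8 - B)) - 2 = -2 + B² + B*(-8 - B))
63 + D(-5)*(-16) = 63 + (-2 - 8*(-5))*(-16) = 63 + (-2 + 40)*(-16) = 63 + 38*(-16) = 63 - 608 = -545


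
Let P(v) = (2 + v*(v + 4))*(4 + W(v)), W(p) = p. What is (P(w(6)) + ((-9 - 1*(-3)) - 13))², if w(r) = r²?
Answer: 3324790921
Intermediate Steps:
P(v) = (2 + v*(4 + v))*(4 + v) (P(v) = (2 + v*(v + 4))*(4 + v) = (2 + v*(4 + v))*(4 + v))
(P(w(6)) + ((-9 - 1*(-3)) - 13))² = ((8 + (6²)³ + 8*(6²)² + 18*6²) + ((-9 - 1*(-3)) - 13))² = ((8 + 36³ + 8*36² + 18*36) + ((-9 + 3) - 13))² = ((8 + 46656 + 8*1296 + 648) + (-6 - 13))² = ((8 + 46656 + 10368 + 648) - 19)² = (57680 - 19)² = 57661² = 3324790921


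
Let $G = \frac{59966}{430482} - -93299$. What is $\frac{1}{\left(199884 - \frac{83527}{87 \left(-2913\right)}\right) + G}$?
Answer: $\frac{18182913957}{5330929788340691} \approx 3.4108 \cdot 10^{-6}$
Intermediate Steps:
$G = \frac{20081800042}{215241}$ ($G = 59966 \cdot \frac{1}{430482} + 93299 = \frac{29983}{215241} + 93299 = \frac{20081800042}{215241} \approx 93299.0$)
$\frac{1}{\left(199884 - \frac{83527}{87 \left(-2913\right)}\right) + G} = \frac{1}{\left(199884 - \frac{83527}{87 \left(-2913\right)}\right) + \frac{20081800042}{215241}} = \frac{1}{\left(199884 - \frac{83527}{-253431}\right) + \frac{20081800042}{215241}} = \frac{1}{\left(199884 - 83527 \left(- \frac{1}{253431}\right)\right) + \frac{20081800042}{215241}} = \frac{1}{\left(199884 - - \frac{83527}{253431}\right) + \frac{20081800042}{215241}} = \frac{1}{\left(199884 + \frac{83527}{253431}\right) + \frac{20081800042}{215241}} = \frac{1}{\frac{50656885531}{253431} + \frac{20081800042}{215241}} = \frac{1}{\frac{5330929788340691}{18182913957}} = \frac{18182913957}{5330929788340691}$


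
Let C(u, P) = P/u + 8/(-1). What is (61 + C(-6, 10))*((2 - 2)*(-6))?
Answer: 0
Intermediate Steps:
C(u, P) = -8 + P/u (C(u, P) = P/u + 8*(-1) = P/u - 8 = -8 + P/u)
(61 + C(-6, 10))*((2 - 2)*(-6)) = (61 + (-8 + 10/(-6)))*((2 - 2)*(-6)) = (61 + (-8 + 10*(-1/6)))*(0*(-6)) = (61 + (-8 - 5/3))*0 = (61 - 29/3)*0 = (154/3)*0 = 0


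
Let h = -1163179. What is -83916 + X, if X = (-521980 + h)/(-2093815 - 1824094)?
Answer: -328773566485/3917909 ≈ -83916.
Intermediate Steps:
X = 1685159/3917909 (X = (-521980 - 1163179)/(-2093815 - 1824094) = -1685159/(-3917909) = -1685159*(-1/3917909) = 1685159/3917909 ≈ 0.43012)
-83916 + X = -83916 + 1685159/3917909 = -328773566485/3917909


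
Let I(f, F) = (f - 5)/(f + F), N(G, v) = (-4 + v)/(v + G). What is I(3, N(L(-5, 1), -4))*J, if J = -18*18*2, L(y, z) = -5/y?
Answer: 3888/17 ≈ 228.71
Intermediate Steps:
N(G, v) = (-4 + v)/(G + v)
J = -648 (J = -324*2 = -648)
I(f, F) = (-5 + f)/(F + f)
I(3, N(L(-5, 1), -4))*J = ((-5 + 3)/((-4 - 4)/(-5/(-5) - 4) + 3))*(-648) = (-2/(-8/(-5*(-1/5) - 4) + 3))*(-648) = (-2/(-8/(1 - 4) + 3))*(-648) = (-2/(-8/(-3) + 3))*(-648) = (-2/(-1/3*(-8) + 3))*(-648) = (-2/(8/3 + 3))*(-648) = (-2/(17/3))*(-648) = ((3/17)*(-2))*(-648) = -6/17*(-648) = 3888/17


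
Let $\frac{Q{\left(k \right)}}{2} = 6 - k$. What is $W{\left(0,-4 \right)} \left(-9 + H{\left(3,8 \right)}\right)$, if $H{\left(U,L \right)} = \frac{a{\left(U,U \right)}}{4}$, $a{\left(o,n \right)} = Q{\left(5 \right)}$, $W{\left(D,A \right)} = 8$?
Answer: $-68$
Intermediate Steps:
$Q{\left(k \right)} = 12 - 2 k$ ($Q{\left(k \right)} = 2 \left(6 - k\right) = 12 - 2 k$)
$a{\left(o,n \right)} = 2$ ($a{\left(o,n \right)} = 12 - 10 = 2$)
$H{\left(U,L \right)} = \frac{1}{2}$ ($H{\left(U,L \right)} = \frac{2}{4} = 2 \cdot \frac{1}{4} = \frac{1}{2}$)
$W{\left(0,-4 \right)} \left(-9 + H{\left(3,8 \right)}\right) = 8 \left(-9 + \frac{1}{2}\right) = 8 \left(- \frac{17}{2}\right) = -68$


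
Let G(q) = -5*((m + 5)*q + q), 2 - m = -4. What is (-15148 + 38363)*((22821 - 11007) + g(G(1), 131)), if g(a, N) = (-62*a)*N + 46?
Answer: 11588463700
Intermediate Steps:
m = 6 (m = 2 - 1*(-4) = 2 + 4 = 6)
G(q) = -60*q (G(q) = -5*((6 + 5)*q + q) = -5*(11*q + q) = -60*q)
g(a, N) = 46 - 62*N*a (g(a, N) = -62*N*a + 46 = 46 - 62*N*a)
(-15148 + 38363)*((22821 - 11007) + g(G(1), 131)) = (-15148 + 38363)*((22821 - 11007) + (46 - 62*131*(-60*1))) = 23215*(11814 + (46 - 62*131*(-60))) = 23215*(11814 + (46 + 487320)) = 23215*(11814 + 487366) = 23215*499180 = 11588463700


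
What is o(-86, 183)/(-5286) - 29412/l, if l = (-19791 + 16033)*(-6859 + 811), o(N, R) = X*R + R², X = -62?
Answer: -2330694809/556214064 ≈ -4.1903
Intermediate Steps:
o(N, R) = R² - 62*R (o(N, R) = -62*R + R² = R² - 62*R)
l = 22728384 (l = -3758*(-6048) = 22728384)
o(-86, 183)/(-5286) - 29412/l = (183*(-62 + 183))/(-5286) - 29412/22728384 = (183*121)*(-1/5286) - 29412*1/22728384 = 22143*(-1/5286) - 817/631344 = -7381/1762 - 817/631344 = -2330694809/556214064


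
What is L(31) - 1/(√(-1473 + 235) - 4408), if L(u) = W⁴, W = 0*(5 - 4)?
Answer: 2204/9715851 + I*√1238/19431702 ≈ 0.00022685 + 1.8107e-6*I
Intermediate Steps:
W = 0 (W = 0*1 = 0)
L(u) = 0 (L(u) = 0⁴ = 0)
L(31) - 1/(√(-1473 + 235) - 4408) = 0 - 1/(√(-1473 + 235) - 4408) = 0 - 1/(√(-1238) - 4408) = 0 - 1/(I*√1238 - 4408) = 0 - 1/(-4408 + I*√1238) = -1/(-4408 + I*√1238)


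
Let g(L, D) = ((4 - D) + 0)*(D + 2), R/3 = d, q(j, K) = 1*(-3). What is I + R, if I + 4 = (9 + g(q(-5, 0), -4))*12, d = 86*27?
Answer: 6878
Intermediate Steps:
q(j, K) = -3
d = 2322
R = 6966 (R = 3*2322 = 6966)
g(L, D) = (2 + D)*(4 - D) (g(L, D) = (4 - D)*(2 + D) = (2 + D)*(4 - D))
I = -88 (I = -4 + (9 + (8 - 1*(-4)² + 2*(-4)))*12 = -4 + (9 + (8 - 1*16 - 8))*12 = -4 + (9 + (8 - 16 - 8))*12 = -4 + (9 - 16)*12 = -4 - 7*12 = -4 - 84 = -88)
I + R = -88 + 6966 = 6878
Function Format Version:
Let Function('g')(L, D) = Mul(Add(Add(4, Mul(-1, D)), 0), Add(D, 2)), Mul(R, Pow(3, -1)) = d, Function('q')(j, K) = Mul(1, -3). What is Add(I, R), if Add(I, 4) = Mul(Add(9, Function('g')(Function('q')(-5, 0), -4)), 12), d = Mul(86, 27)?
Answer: 6878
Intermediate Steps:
Function('q')(j, K) = -3
d = 2322
R = 6966 (R = Mul(3, 2322) = 6966)
Function('g')(L, D) = Mul(Add(2, D), Add(4, Mul(-1, D))) (Function('g')(L, D) = Mul(Add(4, Mul(-1, D)), Add(2, D)) = Mul(Add(2, D), Add(4, Mul(-1, D))))
I = -88 (I = Add(-4, Mul(Add(9, Add(8, Mul(-1, Pow(-4, 2)), Mul(2, -4))), 12)) = Add(-4, Mul(Add(9, Add(8, Mul(-1, 16), -8)), 12)) = Add(-4, Mul(Add(9, Add(8, -16, -8)), 12)) = Add(-4, Mul(Add(9, -16), 12)) = Add(-4, Mul(-7, 12)) = Add(-4, -84) = -88)
Add(I, R) = Add(-88, 6966) = 6878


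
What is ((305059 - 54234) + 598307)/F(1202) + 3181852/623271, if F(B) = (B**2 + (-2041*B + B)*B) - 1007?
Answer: 9373067906173504/1836129168323373 ≈ 5.1048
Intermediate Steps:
F(B) = -1007 - 2039*B**2 (F(B) = (B**2 + (-2040*B)*B) - 1007 = (B**2 - 2040*B**2) - 1007 = -2039*B**2 - 1007 = -1007 - 2039*B**2)
((305059 - 54234) + 598307)/F(1202) + 3181852/623271 = ((305059 - 54234) + 598307)/(-1007 - 2039*1202**2) + 3181852/623271 = (250825 + 598307)/(-1007 - 2039*1444804) + 3181852*(1/623271) = 849132/(-1007 - 2945955356) + 3181852/623271 = 849132/(-2945956363) + 3181852/623271 = 849132*(-1/2945956363) + 3181852/623271 = -849132/2945956363 + 3181852/623271 = 9373067906173504/1836129168323373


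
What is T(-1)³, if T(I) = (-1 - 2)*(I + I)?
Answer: 216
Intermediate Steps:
T(I) = -6*I
T(-1)³ = (-6*(-1))³ = 6³ = 216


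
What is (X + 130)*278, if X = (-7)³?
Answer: -59214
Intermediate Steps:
X = -343
(X + 130)*278 = (-343 + 130)*278 = -213*278 = -59214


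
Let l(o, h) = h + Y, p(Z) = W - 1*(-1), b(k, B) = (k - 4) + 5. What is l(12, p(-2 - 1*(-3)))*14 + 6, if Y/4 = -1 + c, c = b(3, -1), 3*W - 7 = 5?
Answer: 244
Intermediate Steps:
W = 4 (W = 7/3 + (⅓)*5 = 7/3 + 5/3 = 4)
b(k, B) = 1 + k (b(k, B) = (-4 + k) + 5 = 1 + k)
c = 4 (c = 1 + 3 = 4)
Y = 12 (Y = 4*(-1 + 4) = 4*3 = 12)
p(Z) = 5 (p(Z) = 4 - 1*(-1) = 4 + 1 = 5)
l(o, h) = 12 + h (l(o, h) = h + 12 = 12 + h)
l(12, p(-2 - 1*(-3)))*14 + 6 = (12 + 5)*14 + 6 = 17*14 + 6 = 238 + 6 = 244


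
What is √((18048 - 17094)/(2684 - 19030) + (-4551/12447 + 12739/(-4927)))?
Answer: I*√9334110085549687120111/55691157093 ≈ 1.7348*I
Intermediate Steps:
√((18048 - 17094)/(2684 - 19030) + (-4551/12447 + 12739/(-4927))) = √(954/(-16346) + (-4551*1/12447 + 12739*(-1/4927))) = √(954*(-1/16346) + (-1517/4149 - 12739/4927)) = √(-477/8173 - 60328370/20442123) = √(-502814660681/167073471279) = I*√9334110085549687120111/55691157093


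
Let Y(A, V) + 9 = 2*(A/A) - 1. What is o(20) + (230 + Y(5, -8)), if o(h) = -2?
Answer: 220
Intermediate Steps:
Y(A, V) = -8 (Y(A, V) = -9 + (2*(A/A) - 1) = -9 + (2*1 - 1) = -9 + (2 - 1) = -9 + 1 = -8)
o(20) + (230 + Y(5, -8)) = -2 + (230 - 8) = -2 + 222 = 220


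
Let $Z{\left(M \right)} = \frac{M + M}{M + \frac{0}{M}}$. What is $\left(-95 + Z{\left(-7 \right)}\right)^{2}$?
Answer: $8649$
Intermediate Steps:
$Z{\left(M \right)} = 2$ ($Z{\left(M \right)} = \frac{2 M}{M + 0} = \frac{2 M}{M} = 2$)
$\left(-95 + Z{\left(-7 \right)}\right)^{2} = \left(-95 + 2\right)^{2} = \left(-93\right)^{2} = 8649$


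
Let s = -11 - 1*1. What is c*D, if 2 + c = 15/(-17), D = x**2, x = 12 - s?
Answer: -28224/17 ≈ -1660.2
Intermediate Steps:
s = -12 (s = -11 - 1 = -12)
x = 24 (x = 12 - 1*(-12) = 12 + 12 = 24)
D = 576 (D = 24**2 = 576)
c = -49/17 (c = -2 + 15/(-17) = -2 + 15*(-1/17) = -2 - 15/17 = -49/17 ≈ -2.8824)
c*D = -49/17*576 = -28224/17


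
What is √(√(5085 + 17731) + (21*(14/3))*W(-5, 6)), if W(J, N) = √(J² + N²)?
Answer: √(4*√1426 + 98*√61) ≈ 30.273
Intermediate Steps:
√(√(5085 + 17731) + (21*(14/3))*W(-5, 6)) = √(√(5085 + 17731) + (21*(14/3))*√((-5)² + 6²)) = √(√22816 + (21*(14*(⅓)))*√(25 + 36)) = √(4*√1426 + (21*(14/3))*√61) = √(4*√1426 + 98*√61)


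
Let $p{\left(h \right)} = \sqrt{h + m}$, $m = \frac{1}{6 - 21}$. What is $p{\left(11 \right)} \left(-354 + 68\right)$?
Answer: $- \frac{572 \sqrt{615}}{15} \approx -945.68$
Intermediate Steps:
$m = - \frac{1}{15}$ ($m = \frac{1}{-15} = - \frac{1}{15} \approx -0.066667$)
$p{\left(h \right)} = \sqrt{- \frac{1}{15} + h}$ ($p{\left(h \right)} = \sqrt{h - \frac{1}{15}} = \sqrt{- \frac{1}{15} + h}$)
$p{\left(11 \right)} \left(-354 + 68\right) = \frac{\sqrt{-15 + 225 \cdot 11}}{15} \left(-354 + 68\right) = \frac{\sqrt{-15 + 2475}}{15} \left(-286\right) = \frac{\sqrt{2460}}{15} \left(-286\right) = \frac{2 \sqrt{615}}{15} \left(-286\right) = - \frac{572 \sqrt{615}}{15}$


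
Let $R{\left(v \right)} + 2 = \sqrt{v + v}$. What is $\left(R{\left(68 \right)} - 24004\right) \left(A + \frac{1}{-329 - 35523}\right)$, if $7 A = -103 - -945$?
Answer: $- \frac{362339086131}{125482} + \frac{30187377 \sqrt{34}}{125482} \approx -2.8862 \cdot 10^{6}$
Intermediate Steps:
$R{\left(v \right)} = -2 + \sqrt{2} \sqrt{v}$ ($R{\left(v \right)} = -2 + \sqrt{v + v} = -2 + \sqrt{2 v} = -2 + \sqrt{2} \sqrt{v}$)
$A = \frac{842}{7}$ ($A = \frac{-103 - -945}{7} = \frac{-103 + 945}{7} = \frac{1}{7} \cdot 842 = \frac{842}{7} \approx 120.29$)
$\left(R{\left(68 \right)} - 24004\right) \left(A + \frac{1}{-329 - 35523}\right) = \left(\left(-2 + \sqrt{2} \sqrt{68}\right) - 24004\right) \left(\frac{842}{7} + \frac{1}{-329 - 35523}\right) = \left(\left(-2 + \sqrt{2} \cdot 2 \sqrt{17}\right) - 24004\right) \left(\frac{842}{7} + \frac{1}{-35852}\right) = \left(\left(-2 + 2 \sqrt{34}\right) - 24004\right) \left(\frac{842}{7} - \frac{1}{35852}\right) = \left(-24006 + 2 \sqrt{34}\right) \frac{30187377}{250964} = - \frac{362339086131}{125482} + \frac{30187377 \sqrt{34}}{125482}$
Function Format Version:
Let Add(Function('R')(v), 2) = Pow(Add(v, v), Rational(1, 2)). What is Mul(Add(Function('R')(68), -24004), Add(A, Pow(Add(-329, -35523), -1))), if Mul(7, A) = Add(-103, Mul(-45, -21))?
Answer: Add(Rational(-362339086131, 125482), Mul(Rational(30187377, 125482), Pow(34, Rational(1, 2)))) ≈ -2.8862e+6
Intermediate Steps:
Function('R')(v) = Add(-2, Mul(Pow(2, Rational(1, 2)), Pow(v, Rational(1, 2)))) (Function('R')(v) = Add(-2, Pow(Add(v, v), Rational(1, 2))) = Add(-2, Pow(Mul(2, v), Rational(1, 2))) = Add(-2, Mul(Pow(2, Rational(1, 2)), Pow(v, Rational(1, 2)))))
A = Rational(842, 7) (A = Mul(Rational(1, 7), Add(-103, Mul(-45, -21))) = Mul(Rational(1, 7), Add(-103, 945)) = Mul(Rational(1, 7), 842) = Rational(842, 7) ≈ 120.29)
Mul(Add(Function('R')(68), -24004), Add(A, Pow(Add(-329, -35523), -1))) = Mul(Add(Add(-2, Mul(Pow(2, Rational(1, 2)), Pow(68, Rational(1, 2)))), -24004), Add(Rational(842, 7), Pow(Add(-329, -35523), -1))) = Mul(Add(Add(-2, Mul(Pow(2, Rational(1, 2)), Mul(2, Pow(17, Rational(1, 2))))), -24004), Add(Rational(842, 7), Pow(-35852, -1))) = Mul(Add(Add(-2, Mul(2, Pow(34, Rational(1, 2)))), -24004), Add(Rational(842, 7), Rational(-1, 35852))) = Mul(Add(-24006, Mul(2, Pow(34, Rational(1, 2)))), Rational(30187377, 250964)) = Add(Rational(-362339086131, 125482), Mul(Rational(30187377, 125482), Pow(34, Rational(1, 2))))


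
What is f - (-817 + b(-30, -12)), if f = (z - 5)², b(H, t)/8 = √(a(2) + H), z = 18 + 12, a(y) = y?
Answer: 1442 - 16*I*√7 ≈ 1442.0 - 42.332*I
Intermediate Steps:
z = 30
b(H, t) = 8*√(2 + H)
f = 625 (f = (30 - 5)² = 25² = 625)
f - (-817 + b(-30, -12)) = 625 - (-817 + 8*√(2 - 30)) = 625 - (-817 + 8*√(-28)) = 625 - (-817 + 8*(2*I*√7)) = 625 - (-817 + 16*I*√7) = 625 + (817 - 16*I*√7) = 1442 - 16*I*√7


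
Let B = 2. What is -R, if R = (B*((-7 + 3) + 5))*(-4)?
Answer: 8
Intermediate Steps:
R = -8 (R = (2*((-7 + 3) + 5))*(-4) = (2*(-4 + 5))*(-4) = (2*1)*(-4) = 2*(-4) = -8)
-R = -1*(-8) = 8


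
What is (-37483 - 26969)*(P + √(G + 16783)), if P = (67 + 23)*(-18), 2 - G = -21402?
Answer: 104412240 - 193356*√4243 ≈ 9.1817e+7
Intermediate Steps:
G = 21404 (G = 2 - 1*(-21402) = 2 + 21402 = 21404)
P = -1620 (P = 90*(-18) = -1620)
(-37483 - 26969)*(P + √(G + 16783)) = (-37483 - 26969)*(-1620 + √(21404 + 16783)) = -64452*(-1620 + √38187) = -64452*(-1620 + 3*√4243) = 104412240 - 193356*√4243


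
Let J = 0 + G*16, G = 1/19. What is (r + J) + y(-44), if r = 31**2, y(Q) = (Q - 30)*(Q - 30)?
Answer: 122319/19 ≈ 6437.8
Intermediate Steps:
G = 1/19 ≈ 0.052632
y(Q) = (-30 + Q)**2 (y(Q) = (-30 + Q)*(-30 + Q) = (-30 + Q)**2)
r = 961
J = 16/19 (J = 0 + (1/19)*16 = 0 + 16/19 = 16/19 ≈ 0.84210)
(r + J) + y(-44) = (961 + 16/19) + (-30 - 44)**2 = 18275/19 + (-74)**2 = 18275/19 + 5476 = 122319/19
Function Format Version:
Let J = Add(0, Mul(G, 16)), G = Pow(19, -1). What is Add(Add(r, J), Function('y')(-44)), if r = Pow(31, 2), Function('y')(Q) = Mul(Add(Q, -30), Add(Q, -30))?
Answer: Rational(122319, 19) ≈ 6437.8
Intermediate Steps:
G = Rational(1, 19) ≈ 0.052632
Function('y')(Q) = Pow(Add(-30, Q), 2) (Function('y')(Q) = Mul(Add(-30, Q), Add(-30, Q)) = Pow(Add(-30, Q), 2))
r = 961
J = Rational(16, 19) (J = Add(0, Mul(Rational(1, 19), 16)) = Add(0, Rational(16, 19)) = Rational(16, 19) ≈ 0.84210)
Add(Add(r, J), Function('y')(-44)) = Add(Add(961, Rational(16, 19)), Pow(Add(-30, -44), 2)) = Add(Rational(18275, 19), Pow(-74, 2)) = Add(Rational(18275, 19), 5476) = Rational(122319, 19)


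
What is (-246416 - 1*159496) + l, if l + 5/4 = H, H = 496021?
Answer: 360431/4 ≈ 90108.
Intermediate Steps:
l = 1984079/4 (l = -5/4 + 496021 = 1984079/4 ≈ 4.9602e+5)
(-246416 - 1*159496) + l = (-246416 - 1*159496) + 1984079/4 = (-246416 - 159496) + 1984079/4 = -405912 + 1984079/4 = 360431/4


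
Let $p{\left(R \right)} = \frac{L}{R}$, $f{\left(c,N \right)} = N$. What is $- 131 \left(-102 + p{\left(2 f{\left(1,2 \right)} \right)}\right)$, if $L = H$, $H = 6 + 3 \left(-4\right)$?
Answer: $\frac{27117}{2} \approx 13559.0$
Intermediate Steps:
$H = -6$ ($H = 6 - 12 = -6$)
$L = -6$
$p{\left(R \right)} = - \frac{6}{R}$
$- 131 \left(-102 + p{\left(2 f{\left(1,2 \right)} \right)}\right) = - 131 \left(-102 - \frac{6}{2 \cdot 2}\right) = - 131 \left(-102 - \frac{6}{4}\right) = - 131 \left(-102 - \frac{3}{2}\right) = \left(-131\right) \left(- \frac{207}{2}\right) = \frac{27117}{2}$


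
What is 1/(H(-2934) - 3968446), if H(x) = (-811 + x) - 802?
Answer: -1/3972993 ≈ -2.5170e-7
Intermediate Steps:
H(x) = -1613 + x
1/(H(-2934) - 3968446) = 1/((-1613 - 2934) - 3968446) = 1/(-4547 - 3968446) = 1/(-3972993) = -1/3972993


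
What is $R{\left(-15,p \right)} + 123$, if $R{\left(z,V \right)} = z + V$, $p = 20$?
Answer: $128$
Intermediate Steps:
$R{\left(z,V \right)} = V + z$
$R{\left(-15,p \right)} + 123 = \left(20 - 15\right) + 123 = 5 + 123 = 128$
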